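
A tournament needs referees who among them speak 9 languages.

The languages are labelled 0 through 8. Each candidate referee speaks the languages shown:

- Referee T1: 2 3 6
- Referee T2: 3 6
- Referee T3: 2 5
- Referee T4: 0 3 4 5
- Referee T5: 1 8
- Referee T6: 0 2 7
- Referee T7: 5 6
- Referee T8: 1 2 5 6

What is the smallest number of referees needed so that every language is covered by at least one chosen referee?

4

Take {T2, T4, T5, T6}. Their union is {0, 1, 2, 3, 4, 5, 6, 7, 8}, which is all 9 languages.
No 3 of the 8 referees cover everything (all 56 combinations miss at least one language), so 4 is optimal.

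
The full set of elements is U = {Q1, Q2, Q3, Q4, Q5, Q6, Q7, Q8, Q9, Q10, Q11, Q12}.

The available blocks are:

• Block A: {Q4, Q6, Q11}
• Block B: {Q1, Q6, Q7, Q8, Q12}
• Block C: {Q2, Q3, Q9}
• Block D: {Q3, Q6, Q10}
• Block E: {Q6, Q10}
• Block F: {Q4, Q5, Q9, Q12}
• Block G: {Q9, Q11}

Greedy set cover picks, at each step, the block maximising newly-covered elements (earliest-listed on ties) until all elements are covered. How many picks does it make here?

Greedy: pick B (covers 5 new) → pick C (covers 3 new) → pick A (covers 2 new) → pick D (covers 1 new) → pick F (covers 1 new). Total picks: 5.

5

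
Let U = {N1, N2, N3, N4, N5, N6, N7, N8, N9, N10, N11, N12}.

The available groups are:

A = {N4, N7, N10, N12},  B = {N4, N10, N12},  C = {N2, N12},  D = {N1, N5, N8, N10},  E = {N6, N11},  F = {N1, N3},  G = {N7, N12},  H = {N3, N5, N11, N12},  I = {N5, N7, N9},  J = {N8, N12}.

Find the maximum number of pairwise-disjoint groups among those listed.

C, E, F, I are pairwise disjoint (C={N2,N12}; E={N6,N11}; F={N1,N3}; I={N5,N7,N9}).
Every remaining group overlaps one of these, and no 5 of the listed groups are pairwise disjoint, so 4 is the maximum.

4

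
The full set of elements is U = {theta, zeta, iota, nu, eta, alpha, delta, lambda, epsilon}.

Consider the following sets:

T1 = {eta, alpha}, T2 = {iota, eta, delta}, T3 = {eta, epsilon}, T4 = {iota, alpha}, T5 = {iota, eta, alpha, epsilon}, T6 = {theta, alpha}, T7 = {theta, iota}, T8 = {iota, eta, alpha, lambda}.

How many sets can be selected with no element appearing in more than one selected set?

2

T1, T7 are pairwise disjoint (T1={eta,alpha}; T7={theta,iota}).
Every remaining set overlaps one of these, and no 3 of the listed sets are pairwise disjoint, so 2 is the maximum.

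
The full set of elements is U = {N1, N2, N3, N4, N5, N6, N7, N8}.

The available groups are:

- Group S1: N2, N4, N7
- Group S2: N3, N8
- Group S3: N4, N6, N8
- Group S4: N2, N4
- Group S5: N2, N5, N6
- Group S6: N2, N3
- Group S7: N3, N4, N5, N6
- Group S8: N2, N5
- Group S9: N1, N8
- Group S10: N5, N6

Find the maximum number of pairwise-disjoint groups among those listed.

S6, S9, S10 are pairwise disjoint (S6={N2,N3}; S9={N1,N8}; S10={N5,N6}).
Every remaining group overlaps one of these, and no 4 of the listed groups are pairwise disjoint, so 3 is the maximum.

3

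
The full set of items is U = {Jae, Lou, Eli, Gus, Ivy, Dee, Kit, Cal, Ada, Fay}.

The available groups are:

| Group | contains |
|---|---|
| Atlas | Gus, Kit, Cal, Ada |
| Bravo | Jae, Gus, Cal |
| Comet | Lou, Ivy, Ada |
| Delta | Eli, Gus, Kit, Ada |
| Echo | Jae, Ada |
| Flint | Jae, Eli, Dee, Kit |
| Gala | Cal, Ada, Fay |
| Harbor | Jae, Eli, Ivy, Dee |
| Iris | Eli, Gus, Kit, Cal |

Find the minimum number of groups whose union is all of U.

4

Atlas, Comet, Gala, and Harbor cover everything between them: the union {Jae, Lou, Eli, Gus, Ivy, Dee, Kit, Cal, Ada, Fay} is all of U.
No 3 of the 9 groups cover everything (all 84 combinations miss at least one item), so 4 is optimal.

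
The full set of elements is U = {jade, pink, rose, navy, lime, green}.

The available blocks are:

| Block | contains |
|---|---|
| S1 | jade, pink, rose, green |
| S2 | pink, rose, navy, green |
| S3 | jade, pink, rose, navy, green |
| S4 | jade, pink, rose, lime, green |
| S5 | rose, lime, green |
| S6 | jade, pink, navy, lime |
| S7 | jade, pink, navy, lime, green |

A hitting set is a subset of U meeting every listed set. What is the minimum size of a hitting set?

2

The 2 elements {pink, rose} hit every block.
No single element lies in every block, so at least 2 are needed and 2 is optimal.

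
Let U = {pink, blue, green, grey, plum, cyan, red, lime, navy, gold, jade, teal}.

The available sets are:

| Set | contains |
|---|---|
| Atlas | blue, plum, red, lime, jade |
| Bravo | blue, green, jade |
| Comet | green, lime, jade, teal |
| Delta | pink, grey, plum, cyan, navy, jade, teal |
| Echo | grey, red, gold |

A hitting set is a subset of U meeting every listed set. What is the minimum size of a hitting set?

The 2 items {grey, jade} hit every set.
The sets Comet, Echo are pairwise disjoint, so any hitting set needs a separate item for each — at least 2. Hence 2 is optimal.

2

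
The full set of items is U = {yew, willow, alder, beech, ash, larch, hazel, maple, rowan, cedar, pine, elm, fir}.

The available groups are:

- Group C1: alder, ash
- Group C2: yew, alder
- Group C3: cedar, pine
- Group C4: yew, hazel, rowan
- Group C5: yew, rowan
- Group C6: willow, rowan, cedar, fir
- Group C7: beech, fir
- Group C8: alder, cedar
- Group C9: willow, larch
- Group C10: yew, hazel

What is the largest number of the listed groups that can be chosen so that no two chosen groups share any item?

C1, C3, C7, C9, C10 are pairwise disjoint (C1={alder,ash}; C3={cedar,pine}; C7={beech,fir}; C9={willow,larch}; C10={yew,hazel}).
Every remaining group overlaps one of these, and no 6 of the listed groups are pairwise disjoint, so 5 is the maximum.

5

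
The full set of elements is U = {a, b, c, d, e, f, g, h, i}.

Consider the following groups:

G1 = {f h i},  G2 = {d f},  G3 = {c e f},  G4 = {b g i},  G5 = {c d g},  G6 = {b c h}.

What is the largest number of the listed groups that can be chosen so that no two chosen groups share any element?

2

G2, G6 are pairwise disjoint (G2={d,f}; G6={b,c,h}).
Every remaining group overlaps one of these, and no 3 of the listed groups are pairwise disjoint, so 2 is the maximum.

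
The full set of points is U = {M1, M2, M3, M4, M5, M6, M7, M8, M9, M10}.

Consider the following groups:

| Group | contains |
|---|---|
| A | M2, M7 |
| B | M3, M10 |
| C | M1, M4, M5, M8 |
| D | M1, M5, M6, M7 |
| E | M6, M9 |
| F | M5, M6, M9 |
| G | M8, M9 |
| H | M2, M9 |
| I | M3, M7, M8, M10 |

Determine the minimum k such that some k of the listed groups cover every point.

4

Take {C, F, H, I}. Their union is {M1, M2, M3, M4, M5, M6, M7, M8, M9, M10}, which is all 10 points.
No 3 of the 9 groups cover everything (all 84 combinations miss at least one point), so 4 is optimal.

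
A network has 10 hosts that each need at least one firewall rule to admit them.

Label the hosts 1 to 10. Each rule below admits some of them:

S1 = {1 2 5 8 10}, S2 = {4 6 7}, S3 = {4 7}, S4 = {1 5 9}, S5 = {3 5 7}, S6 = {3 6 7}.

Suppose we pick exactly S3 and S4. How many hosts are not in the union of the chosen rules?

Union of S3, S4 = {1, 4, 5, 7, 9}.
Not covered: 2, 3, 6, 8, 10 — 5 hosts.

5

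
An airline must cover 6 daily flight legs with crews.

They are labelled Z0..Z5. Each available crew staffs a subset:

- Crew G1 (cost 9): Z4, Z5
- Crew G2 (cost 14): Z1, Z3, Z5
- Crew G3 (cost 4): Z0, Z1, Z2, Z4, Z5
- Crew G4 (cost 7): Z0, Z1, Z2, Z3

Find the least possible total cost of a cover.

G3, G4 together cover every leg (G3 ∪ G4 = {Z0, Z1, Z2, Z3, Z4, Z5}); total cost 4 + 7 = 11.
No covering selection has total cost below 11.

11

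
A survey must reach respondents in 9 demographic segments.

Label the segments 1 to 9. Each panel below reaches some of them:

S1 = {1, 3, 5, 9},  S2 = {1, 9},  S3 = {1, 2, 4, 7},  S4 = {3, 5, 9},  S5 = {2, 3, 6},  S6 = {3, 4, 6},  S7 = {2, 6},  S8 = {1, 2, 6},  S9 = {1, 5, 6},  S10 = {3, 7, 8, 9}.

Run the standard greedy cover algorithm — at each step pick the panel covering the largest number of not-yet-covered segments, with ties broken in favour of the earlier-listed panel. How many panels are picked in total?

4

Greedy: pick S1 (covers 4 new) → pick S3 (covers 3 new) → pick S5 (covers 1 new) → pick S10 (covers 1 new). Total picks: 4.
(The true minimum cover uses only 3 panels, so greedy is not optimal here.)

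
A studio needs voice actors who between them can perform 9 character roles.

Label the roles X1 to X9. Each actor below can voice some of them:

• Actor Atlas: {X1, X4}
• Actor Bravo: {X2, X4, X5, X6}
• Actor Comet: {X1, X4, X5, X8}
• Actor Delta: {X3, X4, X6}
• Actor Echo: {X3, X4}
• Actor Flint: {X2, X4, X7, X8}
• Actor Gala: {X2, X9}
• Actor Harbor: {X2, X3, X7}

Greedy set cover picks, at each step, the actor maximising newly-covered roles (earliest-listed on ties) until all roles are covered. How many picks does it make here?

Greedy: pick Bravo (covers 4 new) → pick Comet (covers 2 new) → pick Harbor (covers 2 new) → pick Gala (covers 1 new). Total picks: 4.

4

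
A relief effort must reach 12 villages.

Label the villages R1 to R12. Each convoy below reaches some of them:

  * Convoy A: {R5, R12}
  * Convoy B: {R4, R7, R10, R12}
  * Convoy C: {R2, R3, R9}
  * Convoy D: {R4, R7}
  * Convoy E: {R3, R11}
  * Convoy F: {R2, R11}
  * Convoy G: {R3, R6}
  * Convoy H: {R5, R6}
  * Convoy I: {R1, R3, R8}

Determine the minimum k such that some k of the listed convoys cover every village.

Take {B, C, F, H, I}. Their union is {R1, R2, R3, R4, R5, R6, R7, R8, R9, R10, R11, R12}, which is all 12 villages.
No 4 of the 9 convoys cover everything (all 126 combinations miss at least one village), so 5 is optimal.

5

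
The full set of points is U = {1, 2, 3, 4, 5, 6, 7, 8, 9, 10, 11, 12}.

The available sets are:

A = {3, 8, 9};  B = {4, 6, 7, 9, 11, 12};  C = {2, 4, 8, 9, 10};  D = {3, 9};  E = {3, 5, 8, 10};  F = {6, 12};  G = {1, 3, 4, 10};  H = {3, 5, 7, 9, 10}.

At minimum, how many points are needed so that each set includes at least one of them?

3

Take T = {3, 8, 12}. Each listed set contains at least one of these, so T is a hitting set of size 3.
No choice of 2 points meets every set, so 3 is the minimum.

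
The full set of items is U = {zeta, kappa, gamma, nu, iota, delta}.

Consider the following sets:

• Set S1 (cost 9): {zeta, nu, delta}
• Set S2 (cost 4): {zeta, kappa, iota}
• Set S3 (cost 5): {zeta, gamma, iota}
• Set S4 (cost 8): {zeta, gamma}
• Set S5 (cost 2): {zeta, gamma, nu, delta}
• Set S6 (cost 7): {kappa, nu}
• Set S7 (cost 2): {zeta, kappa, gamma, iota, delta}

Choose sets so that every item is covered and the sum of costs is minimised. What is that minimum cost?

S5, S7 together cover every item (S5 ∪ S7 = {zeta, kappa, gamma, nu, iota, delta}); total cost 2 + 2 = 4.
No covering selection has total cost below 4.

4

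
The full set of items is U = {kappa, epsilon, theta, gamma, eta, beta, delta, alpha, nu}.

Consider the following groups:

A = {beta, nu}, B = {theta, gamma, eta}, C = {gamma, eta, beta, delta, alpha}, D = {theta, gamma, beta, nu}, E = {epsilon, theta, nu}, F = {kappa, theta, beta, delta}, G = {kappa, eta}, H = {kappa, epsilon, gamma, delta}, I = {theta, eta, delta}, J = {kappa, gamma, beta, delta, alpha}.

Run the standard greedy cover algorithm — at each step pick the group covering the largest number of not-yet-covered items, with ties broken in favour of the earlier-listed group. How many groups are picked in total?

3

Greedy: pick C (covers 5 new) → pick E (covers 3 new) → pick F (covers 1 new). Total picks: 3.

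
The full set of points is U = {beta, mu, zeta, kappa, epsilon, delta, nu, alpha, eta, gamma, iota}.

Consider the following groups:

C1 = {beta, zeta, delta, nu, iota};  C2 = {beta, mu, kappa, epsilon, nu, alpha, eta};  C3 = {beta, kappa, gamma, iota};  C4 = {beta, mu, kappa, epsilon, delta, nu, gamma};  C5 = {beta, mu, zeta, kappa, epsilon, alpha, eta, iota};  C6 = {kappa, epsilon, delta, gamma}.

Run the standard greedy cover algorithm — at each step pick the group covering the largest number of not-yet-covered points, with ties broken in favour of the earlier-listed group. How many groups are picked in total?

2

Greedy: pick C5 (covers 8 new) → pick C4 (covers 3 new). Total picks: 2.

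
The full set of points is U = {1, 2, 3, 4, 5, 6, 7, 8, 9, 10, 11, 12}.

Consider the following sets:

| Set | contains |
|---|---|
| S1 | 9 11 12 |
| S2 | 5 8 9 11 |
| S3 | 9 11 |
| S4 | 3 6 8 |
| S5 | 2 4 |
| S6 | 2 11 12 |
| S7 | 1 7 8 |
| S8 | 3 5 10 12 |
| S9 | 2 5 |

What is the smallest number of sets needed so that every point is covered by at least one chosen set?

Take {S2, S4, S5, S7, S8}. Their union is {1, 2, 3, 4, 5, 6, 7, 8, 9, 10, 11, 12}, which is all 12 points.
No 4 of the 9 sets cover everything (all 126 combinations miss at least one point), so 5 is optimal.

5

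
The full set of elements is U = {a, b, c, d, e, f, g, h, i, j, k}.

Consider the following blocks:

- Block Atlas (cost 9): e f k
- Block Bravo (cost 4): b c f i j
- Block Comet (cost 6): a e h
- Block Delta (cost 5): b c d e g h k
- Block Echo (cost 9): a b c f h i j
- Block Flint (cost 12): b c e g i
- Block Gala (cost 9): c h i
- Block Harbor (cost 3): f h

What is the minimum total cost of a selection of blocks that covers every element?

Delta, Echo together cover every element (Delta ∪ Echo = {a, b, c, d, e, f, g, h, i, j, k}); total cost 5 + 9 = 14.
The greedy pick Delta, Bravo, Comet costs 15; no covering selection beats 14.

14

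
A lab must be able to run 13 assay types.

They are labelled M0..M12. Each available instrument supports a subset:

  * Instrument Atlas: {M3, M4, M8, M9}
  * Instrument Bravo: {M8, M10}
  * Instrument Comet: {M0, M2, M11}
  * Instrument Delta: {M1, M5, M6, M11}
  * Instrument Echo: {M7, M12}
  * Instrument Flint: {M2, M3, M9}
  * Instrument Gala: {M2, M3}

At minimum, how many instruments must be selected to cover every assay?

5

Take {Atlas, Bravo, Comet, Delta, Echo}. Their union is {M0, M1, M2, M3, M4, M5, M6, M7, M8, M9, M10, M11, M12}, which is all 13 assays.
No 4 of the 7 instruments cover everything (all 35 combinations miss at least one assay), so 5 is optimal.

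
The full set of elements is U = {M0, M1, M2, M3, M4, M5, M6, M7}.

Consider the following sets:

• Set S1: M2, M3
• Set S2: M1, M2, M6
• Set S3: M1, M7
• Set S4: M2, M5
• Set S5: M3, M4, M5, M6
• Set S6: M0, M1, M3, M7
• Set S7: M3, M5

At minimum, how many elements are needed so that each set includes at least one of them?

The 3 elements {M1, M2, M5} hit every set.
No choice of 2 elements meets every set, so 3 is the minimum.

3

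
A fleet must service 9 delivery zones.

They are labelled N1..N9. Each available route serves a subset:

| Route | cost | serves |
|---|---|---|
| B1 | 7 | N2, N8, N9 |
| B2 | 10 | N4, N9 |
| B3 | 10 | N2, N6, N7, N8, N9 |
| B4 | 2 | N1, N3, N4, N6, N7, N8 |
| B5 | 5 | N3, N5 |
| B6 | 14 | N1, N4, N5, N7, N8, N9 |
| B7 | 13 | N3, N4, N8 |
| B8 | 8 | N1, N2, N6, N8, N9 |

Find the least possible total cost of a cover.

14

B1, B4, B5 together cover every zone (B1 ∪ B4 ∪ B5 = {N1, N2, N3, N4, N5, N6, N7, N8, N9}); total cost 7 + 2 + 5 = 14.
No covering selection has total cost below 14.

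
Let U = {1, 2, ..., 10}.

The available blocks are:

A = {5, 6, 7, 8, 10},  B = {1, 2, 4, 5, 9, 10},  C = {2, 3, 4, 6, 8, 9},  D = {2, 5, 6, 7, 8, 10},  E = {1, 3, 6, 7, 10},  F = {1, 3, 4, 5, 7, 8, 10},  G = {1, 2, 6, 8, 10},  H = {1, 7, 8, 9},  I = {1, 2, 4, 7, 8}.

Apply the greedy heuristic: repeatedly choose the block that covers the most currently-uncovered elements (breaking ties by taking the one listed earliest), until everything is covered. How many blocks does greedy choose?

2

Greedy: pick F (covers 7 new) → pick C (covers 3 new). Total picks: 2.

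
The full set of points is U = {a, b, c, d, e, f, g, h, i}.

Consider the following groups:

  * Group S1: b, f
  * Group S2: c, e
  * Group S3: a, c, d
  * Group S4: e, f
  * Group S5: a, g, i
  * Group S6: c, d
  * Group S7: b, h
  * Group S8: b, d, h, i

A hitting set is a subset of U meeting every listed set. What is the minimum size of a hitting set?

Take T = {a, c, f, h}. Each listed group contains at least one of these, so T is a hitting set of size 4.
The groups S4, S5, S6, S7 are pairwise disjoint, so any hitting set needs a separate point for each — at least 4. Hence 4 is optimal.

4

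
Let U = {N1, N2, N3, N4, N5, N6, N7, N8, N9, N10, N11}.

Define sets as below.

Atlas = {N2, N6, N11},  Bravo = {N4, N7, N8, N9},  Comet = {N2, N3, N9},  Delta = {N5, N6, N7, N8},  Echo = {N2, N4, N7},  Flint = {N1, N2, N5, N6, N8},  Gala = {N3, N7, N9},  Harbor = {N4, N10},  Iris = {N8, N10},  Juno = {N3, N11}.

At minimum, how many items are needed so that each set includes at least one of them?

4

H = {N3, N4, N6, N8} meets every set (each contains at least one member of H), and |H| = 4.
No choice of 3 items meets every set, so 4 is the minimum.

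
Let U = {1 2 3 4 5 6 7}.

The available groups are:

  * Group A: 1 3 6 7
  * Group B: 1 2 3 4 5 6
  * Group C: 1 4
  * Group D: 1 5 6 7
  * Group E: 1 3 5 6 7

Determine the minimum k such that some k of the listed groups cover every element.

Take {A, B}. Their union is {1, 2, 3, 4, 5, 6, 7}, which is all 7 elements.
No single group has all 7 elements (the largest, B, has 6), so 2 is optimal.

2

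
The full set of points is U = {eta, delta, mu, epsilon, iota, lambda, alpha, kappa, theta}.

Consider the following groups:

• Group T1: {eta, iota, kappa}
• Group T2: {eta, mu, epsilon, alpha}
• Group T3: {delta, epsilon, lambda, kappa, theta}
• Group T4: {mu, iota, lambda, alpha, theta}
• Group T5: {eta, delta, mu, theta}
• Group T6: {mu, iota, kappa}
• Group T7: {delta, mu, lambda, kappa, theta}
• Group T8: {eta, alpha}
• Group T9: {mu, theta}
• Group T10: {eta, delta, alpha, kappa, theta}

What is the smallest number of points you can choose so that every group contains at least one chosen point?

H = {eta, iota, theta} meets every group (each contains at least one member of H), and |H| = 3.
No choice of 2 points meets every group, so 3 is the minimum.

3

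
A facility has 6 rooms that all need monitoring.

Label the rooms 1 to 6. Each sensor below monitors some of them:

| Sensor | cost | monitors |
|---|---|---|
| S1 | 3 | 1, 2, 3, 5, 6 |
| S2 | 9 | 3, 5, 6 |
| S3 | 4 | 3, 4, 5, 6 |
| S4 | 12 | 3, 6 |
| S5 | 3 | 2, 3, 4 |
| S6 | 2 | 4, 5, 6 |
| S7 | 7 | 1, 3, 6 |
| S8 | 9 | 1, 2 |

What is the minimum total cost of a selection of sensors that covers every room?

5

S1, S6 together cover every room (S1 ∪ S6 = {1, 2, 3, 4, 5, 6}); total cost 3 + 2 = 5.
No covering selection has total cost below 5.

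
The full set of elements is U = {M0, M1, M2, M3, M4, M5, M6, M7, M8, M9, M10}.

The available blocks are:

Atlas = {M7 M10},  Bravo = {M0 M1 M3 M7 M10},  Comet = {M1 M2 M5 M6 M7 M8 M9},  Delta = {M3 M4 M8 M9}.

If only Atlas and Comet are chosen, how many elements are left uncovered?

Union of Atlas, Comet = {M1, M2, M5, M6, M7, M8, M9, M10}.
Not covered: M0, M3, M4 — 3 elements.

3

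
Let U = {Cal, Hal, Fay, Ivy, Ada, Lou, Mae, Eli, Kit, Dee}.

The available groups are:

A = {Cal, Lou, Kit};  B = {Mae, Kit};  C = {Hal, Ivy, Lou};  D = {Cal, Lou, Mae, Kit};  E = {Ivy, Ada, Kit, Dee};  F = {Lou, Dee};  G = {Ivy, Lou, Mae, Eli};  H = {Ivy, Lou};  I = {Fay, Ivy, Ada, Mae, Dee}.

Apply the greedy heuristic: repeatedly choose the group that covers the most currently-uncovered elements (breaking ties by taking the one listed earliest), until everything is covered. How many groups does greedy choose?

4

Greedy: pick I (covers 5 new) → pick A (covers 3 new) → pick C (covers 1 new) → pick G (covers 1 new). Total picks: 4.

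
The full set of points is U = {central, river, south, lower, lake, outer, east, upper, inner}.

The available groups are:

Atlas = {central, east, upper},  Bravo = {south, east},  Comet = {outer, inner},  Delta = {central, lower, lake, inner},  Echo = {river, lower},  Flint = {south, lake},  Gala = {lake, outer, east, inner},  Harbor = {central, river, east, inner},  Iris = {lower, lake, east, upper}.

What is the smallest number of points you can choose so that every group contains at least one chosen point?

H = {central, south, lower, outer} meets every group (each contains at least one member of H), and |H| = 4.
The groups Atlas, Comet, Echo, Flint are pairwise disjoint, so any hitting set needs a separate point for each — at least 4. Hence 4 is optimal.

4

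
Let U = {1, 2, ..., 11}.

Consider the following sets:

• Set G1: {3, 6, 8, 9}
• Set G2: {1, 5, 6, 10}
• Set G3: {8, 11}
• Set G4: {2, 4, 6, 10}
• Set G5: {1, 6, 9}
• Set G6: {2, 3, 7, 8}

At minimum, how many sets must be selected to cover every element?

5

G1 and G2 and G3 and G4 and G6 together: G1 ∪ G2 ∪ G3 ∪ G4 ∪ G6 = {1, 2, 3, 4, 5, 6, 7, 8, 9, 10, 11} — every element is covered.
No 4 of the 6 sets cover everything (all 15 combinations miss at least one element), so 5 is optimal.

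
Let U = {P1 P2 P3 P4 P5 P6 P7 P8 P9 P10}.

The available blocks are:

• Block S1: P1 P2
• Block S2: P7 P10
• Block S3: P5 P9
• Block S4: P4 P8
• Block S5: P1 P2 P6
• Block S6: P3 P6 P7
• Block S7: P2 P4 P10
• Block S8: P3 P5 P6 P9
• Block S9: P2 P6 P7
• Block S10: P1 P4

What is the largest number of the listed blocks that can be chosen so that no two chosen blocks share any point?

S1, S2, S4, S8 are pairwise disjoint (S1={P1,P2}; S2={P7,P10}; S4={P4,P8}; S8={P3,P5,P6,P9}).
Every remaining block overlaps one of these, and no 5 of the listed blocks are pairwise disjoint, so 4 is the maximum.

4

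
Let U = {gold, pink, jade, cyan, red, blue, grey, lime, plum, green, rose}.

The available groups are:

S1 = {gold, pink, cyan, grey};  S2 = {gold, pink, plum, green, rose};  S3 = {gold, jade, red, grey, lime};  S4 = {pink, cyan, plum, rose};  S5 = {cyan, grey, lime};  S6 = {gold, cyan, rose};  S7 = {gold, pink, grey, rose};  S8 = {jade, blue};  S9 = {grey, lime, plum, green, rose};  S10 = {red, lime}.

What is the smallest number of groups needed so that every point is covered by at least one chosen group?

S1, S2, S8, and S10 cover everything between them: the union {gold, pink, jade, cyan, red, blue, grey, lime, plum, green, rose} is all of U.
No 3 of the 10 groups cover everything (all 120 combinations miss at least one point), so 4 is optimal.

4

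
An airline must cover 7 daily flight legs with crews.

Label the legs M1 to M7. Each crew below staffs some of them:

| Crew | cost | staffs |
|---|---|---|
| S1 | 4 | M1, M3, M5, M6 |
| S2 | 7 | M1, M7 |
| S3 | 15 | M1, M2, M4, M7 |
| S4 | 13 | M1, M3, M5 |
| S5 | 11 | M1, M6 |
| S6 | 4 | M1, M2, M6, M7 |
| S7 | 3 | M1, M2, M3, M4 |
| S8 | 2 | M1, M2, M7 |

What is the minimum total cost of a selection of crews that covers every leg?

9

S1, S7, S8 together cover every leg (S1 ∪ S7 ∪ S8 = {M1, M2, M3, M4, M5, M6, M7}); total cost 4 + 3 + 2 = 9.
No covering selection has total cost below 9.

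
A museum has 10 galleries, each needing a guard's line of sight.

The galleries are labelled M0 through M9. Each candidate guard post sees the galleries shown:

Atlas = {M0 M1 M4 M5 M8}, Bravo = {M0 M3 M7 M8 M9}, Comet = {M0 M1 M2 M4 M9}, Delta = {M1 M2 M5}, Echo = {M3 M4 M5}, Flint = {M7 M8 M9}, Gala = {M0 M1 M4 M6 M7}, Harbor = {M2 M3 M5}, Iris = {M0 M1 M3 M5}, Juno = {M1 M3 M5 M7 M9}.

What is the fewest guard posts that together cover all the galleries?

Bravo and Gala and Harbor together: Bravo ∪ Gala ∪ Harbor = {M0, M1, M2, M3, M4, M5, M6, M7, M8, M9} — every gallery is covered.
Only Gala contains M6, so Gala is forced; the remaining 5 galleries need at least 2 more guard posts (each remaining guard post adds at most 3) — so at least 3 guard posts are needed, and 3 is optimal.

3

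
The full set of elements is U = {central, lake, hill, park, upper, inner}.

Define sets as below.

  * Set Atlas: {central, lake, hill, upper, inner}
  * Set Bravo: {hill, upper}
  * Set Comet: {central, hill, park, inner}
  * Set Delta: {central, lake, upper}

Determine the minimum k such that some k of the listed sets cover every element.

Take {Atlas, Comet}. Their union is {central, lake, hill, park, upper, inner}, which is all 6 elements.
No single set has all 6 elements (the largest, Atlas, has 5), so 2 is optimal.

2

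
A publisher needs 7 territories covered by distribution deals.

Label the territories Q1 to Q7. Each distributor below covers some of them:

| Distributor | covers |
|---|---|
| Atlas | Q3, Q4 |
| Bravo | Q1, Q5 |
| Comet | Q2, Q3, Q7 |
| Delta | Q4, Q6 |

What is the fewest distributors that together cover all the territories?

Bravo and Comet and Delta together: Bravo ∪ Comet ∪ Delta = {Q1, Q2, Q3, Q4, Q5, Q6, Q7} — every territory is covered.
Each distributor has at most 3 territories, and 2·3 = 6 < 7 — so at least 3 distributors are needed, and 3 is optimal.

3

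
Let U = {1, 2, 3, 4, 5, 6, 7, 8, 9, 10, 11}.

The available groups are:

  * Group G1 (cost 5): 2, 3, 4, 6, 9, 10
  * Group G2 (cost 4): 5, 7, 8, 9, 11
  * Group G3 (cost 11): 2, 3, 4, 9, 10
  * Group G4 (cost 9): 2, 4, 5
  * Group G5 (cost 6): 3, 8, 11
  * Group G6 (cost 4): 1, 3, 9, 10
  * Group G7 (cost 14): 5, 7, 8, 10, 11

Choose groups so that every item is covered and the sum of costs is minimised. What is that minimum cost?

G1, G2, G6 together cover every item (G1 ∪ G2 ∪ G6 = {1, 2, 3, 4, 5, 6, 7, 8, 9, 10, 11}); total cost 5 + 4 + 4 = 13.
No covering selection has total cost below 13.

13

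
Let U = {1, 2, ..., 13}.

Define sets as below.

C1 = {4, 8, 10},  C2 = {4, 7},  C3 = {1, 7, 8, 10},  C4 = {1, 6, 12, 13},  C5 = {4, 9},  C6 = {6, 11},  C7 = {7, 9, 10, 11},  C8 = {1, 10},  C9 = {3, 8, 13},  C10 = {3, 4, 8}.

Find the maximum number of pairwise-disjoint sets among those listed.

C2, C6, C8, C9 are pairwise disjoint (C2={4,7}; C6={6,11}; C8={1,10}; C9={3,8,13}).
Every remaining set overlaps one of these, and no 5 of the listed sets are pairwise disjoint, so 4 is the maximum.

4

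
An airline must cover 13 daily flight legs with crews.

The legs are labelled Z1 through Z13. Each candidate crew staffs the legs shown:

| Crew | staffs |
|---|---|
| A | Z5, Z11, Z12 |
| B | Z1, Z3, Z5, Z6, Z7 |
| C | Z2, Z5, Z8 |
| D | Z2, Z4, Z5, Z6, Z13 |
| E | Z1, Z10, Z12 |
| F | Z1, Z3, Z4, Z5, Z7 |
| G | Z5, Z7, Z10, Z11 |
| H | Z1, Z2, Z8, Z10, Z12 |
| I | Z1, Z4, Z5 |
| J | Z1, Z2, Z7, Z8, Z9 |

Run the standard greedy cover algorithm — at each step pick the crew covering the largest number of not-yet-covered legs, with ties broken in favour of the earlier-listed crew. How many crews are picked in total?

5

Greedy: pick B (covers 5 new) → pick H (covers 4 new) → pick D (covers 2 new) → pick A (covers 1 new) → pick J (covers 1 new). Total picks: 5.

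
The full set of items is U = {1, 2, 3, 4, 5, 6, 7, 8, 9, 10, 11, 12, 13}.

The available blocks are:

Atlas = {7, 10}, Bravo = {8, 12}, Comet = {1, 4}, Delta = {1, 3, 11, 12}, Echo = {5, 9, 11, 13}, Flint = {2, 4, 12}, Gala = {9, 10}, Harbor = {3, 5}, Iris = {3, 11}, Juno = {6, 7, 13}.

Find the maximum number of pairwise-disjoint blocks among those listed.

5

Bravo, Comet, Gala, Harbor, Juno are pairwise disjoint (Bravo={8,12}; Comet={1,4}; Gala={9,10}; Harbor={3,5}; Juno={6,7,13}).
Every remaining block overlaps one of these, and no 6 of the listed blocks are pairwise disjoint, so 5 is the maximum.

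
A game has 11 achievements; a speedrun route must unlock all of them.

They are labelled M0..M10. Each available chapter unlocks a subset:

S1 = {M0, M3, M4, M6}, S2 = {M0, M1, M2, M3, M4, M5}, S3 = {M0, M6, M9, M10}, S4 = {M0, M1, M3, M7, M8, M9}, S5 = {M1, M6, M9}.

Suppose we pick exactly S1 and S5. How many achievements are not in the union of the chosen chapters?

5

Union of S1, S5 = {M0, M1, M3, M4, M6, M9}.
Not covered: M2, M5, M7, M8, M10 — 5 achievements.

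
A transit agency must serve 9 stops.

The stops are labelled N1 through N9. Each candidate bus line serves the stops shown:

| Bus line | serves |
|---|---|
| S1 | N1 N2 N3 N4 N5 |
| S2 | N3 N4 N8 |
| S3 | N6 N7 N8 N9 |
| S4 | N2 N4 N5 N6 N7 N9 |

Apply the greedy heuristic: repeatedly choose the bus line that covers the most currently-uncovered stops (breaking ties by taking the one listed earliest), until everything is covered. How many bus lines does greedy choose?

Greedy: pick S4 (covers 6 new) → pick S1 (covers 2 new) → pick S2 (covers 1 new). Total picks: 3.
(The true minimum cover uses only 2 bus lines, so greedy is not optimal here.)

3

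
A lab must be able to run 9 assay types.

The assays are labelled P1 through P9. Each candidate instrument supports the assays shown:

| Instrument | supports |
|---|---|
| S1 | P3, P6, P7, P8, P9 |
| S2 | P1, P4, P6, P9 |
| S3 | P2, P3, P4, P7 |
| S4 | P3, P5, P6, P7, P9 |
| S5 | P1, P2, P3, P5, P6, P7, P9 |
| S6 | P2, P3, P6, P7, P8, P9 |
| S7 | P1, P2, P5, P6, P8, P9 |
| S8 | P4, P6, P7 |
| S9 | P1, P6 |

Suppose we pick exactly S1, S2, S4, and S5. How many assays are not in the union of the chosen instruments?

Union of S1, S2, S4, S5 = {P1, P2, P3, P4, P5, P6, P7, P8, P9} — that's every assay, so 0 are uncovered.

0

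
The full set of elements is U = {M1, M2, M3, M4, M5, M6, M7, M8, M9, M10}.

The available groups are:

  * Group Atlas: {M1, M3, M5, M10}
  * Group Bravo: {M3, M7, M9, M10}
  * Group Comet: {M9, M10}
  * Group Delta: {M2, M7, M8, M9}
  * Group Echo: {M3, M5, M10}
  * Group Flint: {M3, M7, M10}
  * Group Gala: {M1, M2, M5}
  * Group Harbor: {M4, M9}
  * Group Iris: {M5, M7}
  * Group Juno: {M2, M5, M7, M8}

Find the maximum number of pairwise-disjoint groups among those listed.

Flint, Gala, Harbor are pairwise disjoint (Flint={M3,M7,M10}; Gala={M1,M2,M5}; Harbor={M4,M9}).
Every remaining group overlaps one of these, and no 4 of the listed groups are pairwise disjoint, so 3 is the maximum.

3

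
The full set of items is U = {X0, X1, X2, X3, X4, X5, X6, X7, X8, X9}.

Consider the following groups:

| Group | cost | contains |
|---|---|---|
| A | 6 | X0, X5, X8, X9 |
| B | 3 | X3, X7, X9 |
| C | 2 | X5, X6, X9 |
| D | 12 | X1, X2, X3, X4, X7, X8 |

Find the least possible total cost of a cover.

20

A, C, D together cover every item (A ∪ C ∪ D = {X0, X1, X2, X3, X4, X5, X6, X7, X8, X9}); total cost 6 + 2 + 12 = 20.
The greedy pick C, B, A, D costs 23; no covering selection beats 20.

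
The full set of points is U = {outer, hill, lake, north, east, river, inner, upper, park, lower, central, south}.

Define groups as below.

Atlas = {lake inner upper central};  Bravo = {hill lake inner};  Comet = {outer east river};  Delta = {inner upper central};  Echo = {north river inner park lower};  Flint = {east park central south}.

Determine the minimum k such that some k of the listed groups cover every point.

Atlas and Bravo and Comet and Echo and Flint together: Atlas ∪ Bravo ∪ Comet ∪ Echo ∪ Flint = {outer, hill, lake, north, east, river, inner, upper, park, lower, central, south} — every point is covered.
No 4 of the 6 groups cover everything (all 15 combinations miss at least one point), so 5 is optimal.

5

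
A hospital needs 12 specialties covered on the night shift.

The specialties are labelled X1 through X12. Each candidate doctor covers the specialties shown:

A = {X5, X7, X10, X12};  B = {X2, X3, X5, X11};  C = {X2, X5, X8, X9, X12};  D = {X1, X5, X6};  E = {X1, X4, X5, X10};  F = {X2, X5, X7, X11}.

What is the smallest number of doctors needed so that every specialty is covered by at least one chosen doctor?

Take {A, B, C, D, E}. Their union is {X1, X2, X3, X4, X5, X6, X7, X8, X9, X10, X11, X12}, which is all 12 specialties.
No 4 of the 6 doctors cover everything (all 15 combinations miss at least one specialty), so 5 is optimal.

5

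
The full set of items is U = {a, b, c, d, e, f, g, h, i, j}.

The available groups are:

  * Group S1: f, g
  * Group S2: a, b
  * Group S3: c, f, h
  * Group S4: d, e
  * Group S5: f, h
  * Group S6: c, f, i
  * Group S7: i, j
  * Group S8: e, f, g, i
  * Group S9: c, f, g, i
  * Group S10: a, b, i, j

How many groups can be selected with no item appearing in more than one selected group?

4

S2, S3, S4, S7 are pairwise disjoint (S2={a,b}; S3={c,f,h}; S4={d,e}; S7={i,j}).
Every remaining group overlaps one of these, and no 5 of the listed groups are pairwise disjoint, so 4 is the maximum.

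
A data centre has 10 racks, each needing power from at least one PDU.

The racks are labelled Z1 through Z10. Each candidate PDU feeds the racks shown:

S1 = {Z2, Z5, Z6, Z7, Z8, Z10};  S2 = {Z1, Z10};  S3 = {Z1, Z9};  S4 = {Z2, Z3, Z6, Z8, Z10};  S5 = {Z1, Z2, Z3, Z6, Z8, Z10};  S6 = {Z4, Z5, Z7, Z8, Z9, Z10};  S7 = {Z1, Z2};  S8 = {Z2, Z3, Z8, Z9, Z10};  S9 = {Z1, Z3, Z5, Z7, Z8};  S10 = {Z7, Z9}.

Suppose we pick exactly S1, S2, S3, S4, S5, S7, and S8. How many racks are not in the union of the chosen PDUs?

1

Union of S1, S2, S3, S4, S5, S7, S8 = {Z1, Z2, Z3, Z5, Z6, Z7, Z8, Z9, Z10}.
Not covered: Z4 — 1 rack.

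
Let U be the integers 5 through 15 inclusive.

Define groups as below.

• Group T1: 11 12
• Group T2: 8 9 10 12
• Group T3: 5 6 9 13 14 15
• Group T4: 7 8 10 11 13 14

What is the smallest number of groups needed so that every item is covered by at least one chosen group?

3

Take {T2, T3, T4}. Their union is {5, 6, 7, 8, 9, 10, 11, 12, 13, 14, 15}, which is all 11 items.
Only T3 contains 5, so T3 is forced; the remaining 5 items need at least 2 more groups (each remaining group adds at most 4) — so at least 3 groups are needed, and 3 is optimal.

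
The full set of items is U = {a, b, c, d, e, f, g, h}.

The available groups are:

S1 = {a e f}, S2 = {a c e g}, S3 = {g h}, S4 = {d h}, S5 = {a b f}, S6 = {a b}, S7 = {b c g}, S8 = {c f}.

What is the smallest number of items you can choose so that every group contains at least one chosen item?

3

Take T = {a, c, h}. Each listed group contains at least one of these, so T is a hitting set of size 3.
The groups S4, S6, S8 are pairwise disjoint, so any hitting set needs a separate item for each — at least 3. Hence 3 is optimal.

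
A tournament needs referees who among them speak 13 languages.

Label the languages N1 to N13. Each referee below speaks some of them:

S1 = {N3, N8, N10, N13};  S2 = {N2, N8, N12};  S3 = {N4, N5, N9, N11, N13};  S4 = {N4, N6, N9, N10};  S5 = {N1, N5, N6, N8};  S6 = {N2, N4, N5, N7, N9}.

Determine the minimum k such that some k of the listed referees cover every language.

5

S1 and S2 and S3 and S5 and S6 together: S1 ∪ S2 ∪ S3 ∪ S5 ∪ S6 = {N1, N2, N3, N4, N5, N6, N7, N8, N9, N10, N11, N12, N13} — every language is covered.
No 4 of the 6 referees cover everything (all 15 combinations miss at least one language), so 5 is optimal.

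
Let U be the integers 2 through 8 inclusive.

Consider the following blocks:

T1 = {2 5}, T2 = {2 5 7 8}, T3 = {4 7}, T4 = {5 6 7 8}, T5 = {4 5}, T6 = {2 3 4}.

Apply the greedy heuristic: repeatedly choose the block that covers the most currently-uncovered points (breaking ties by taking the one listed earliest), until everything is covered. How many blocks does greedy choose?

3

Greedy: pick T2 (covers 4 new) → pick T6 (covers 2 new) → pick T4 (covers 1 new). Total picks: 3.
(The true minimum cover uses only 2 blocks, so greedy is not optimal here.)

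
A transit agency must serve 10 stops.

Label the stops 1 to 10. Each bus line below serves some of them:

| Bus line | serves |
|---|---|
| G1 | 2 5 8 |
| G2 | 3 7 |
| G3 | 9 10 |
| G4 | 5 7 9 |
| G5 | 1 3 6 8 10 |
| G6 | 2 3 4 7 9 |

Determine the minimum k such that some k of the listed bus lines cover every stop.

3

G4 and G5 and G6 together: G4 ∪ G5 ∪ G6 = {1, 2, 3, 4, 5, 6, 7, 8, 9, 10} — every stop is covered.
Only G5 contains 1, so G5 is forced; the remaining 5 stops need at least 2 more bus lines (each remaining bus line adds at most 4) — so at least 3 bus lines are needed, and 3 is optimal.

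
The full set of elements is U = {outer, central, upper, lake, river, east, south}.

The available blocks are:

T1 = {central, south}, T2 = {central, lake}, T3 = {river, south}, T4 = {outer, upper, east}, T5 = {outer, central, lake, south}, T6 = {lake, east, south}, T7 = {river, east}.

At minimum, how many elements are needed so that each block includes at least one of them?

3

Take H = {central, east, south}. Each listed block contains at least one of these, so H is a hitting set of size 3.
The blocks T2, T3, T4 are pairwise disjoint, so any hitting set needs a separate element for each — at least 3. Hence 3 is optimal.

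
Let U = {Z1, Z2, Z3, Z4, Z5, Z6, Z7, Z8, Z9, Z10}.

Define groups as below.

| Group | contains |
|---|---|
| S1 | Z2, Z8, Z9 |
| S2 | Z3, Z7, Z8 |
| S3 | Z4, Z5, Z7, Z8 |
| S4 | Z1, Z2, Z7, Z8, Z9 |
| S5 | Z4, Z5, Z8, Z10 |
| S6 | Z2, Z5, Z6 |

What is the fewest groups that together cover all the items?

4

S2 and S4 and S5 and S6 together: S2 ∪ S4 ∪ S5 ∪ S6 = {Z1, Z2, Z3, Z4, Z5, Z6, Z7, Z8, Z9, Z10} — every item is covered.
Only S2 contains Z3, so S2 is forced; the remaining 7 items need at least 3 more groups (each remaining group adds at most 3) — so at least 4 groups are needed, and 4 is optimal.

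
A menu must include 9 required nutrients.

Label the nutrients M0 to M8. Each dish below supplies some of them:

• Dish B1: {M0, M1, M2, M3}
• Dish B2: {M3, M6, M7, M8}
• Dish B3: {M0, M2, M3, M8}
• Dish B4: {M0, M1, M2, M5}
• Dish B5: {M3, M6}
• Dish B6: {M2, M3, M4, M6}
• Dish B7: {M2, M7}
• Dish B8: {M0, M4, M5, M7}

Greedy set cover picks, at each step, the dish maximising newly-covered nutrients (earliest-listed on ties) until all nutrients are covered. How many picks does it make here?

Greedy: pick B1 (covers 4 new) → pick B2 (covers 3 new) → pick B8 (covers 2 new). Total picks: 3.

3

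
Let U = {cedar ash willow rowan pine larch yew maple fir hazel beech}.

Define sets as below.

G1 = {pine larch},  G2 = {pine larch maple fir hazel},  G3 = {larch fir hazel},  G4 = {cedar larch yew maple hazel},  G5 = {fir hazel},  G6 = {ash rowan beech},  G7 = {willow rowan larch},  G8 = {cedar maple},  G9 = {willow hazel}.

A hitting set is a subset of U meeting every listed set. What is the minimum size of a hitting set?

4

The 4 elements {cedar, rowan, pine, hazel} hit every set.
The sets G1, G5, G6, G8 are pairwise disjoint, so any hitting set needs a separate element for each — at least 4. Hence 4 is optimal.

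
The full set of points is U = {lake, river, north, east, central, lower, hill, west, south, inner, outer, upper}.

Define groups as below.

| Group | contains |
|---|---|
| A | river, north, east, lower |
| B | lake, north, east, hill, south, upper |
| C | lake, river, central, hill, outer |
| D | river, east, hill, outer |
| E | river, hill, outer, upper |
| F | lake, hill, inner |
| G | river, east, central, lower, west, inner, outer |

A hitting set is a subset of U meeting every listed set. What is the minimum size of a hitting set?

2

Take H = {river, hill}. Each listed group contains at least one of these, so H is a hitting set of size 2.
The groups A, F are pairwise disjoint, so any hitting set needs a separate point for each — at least 2. Hence 2 is optimal.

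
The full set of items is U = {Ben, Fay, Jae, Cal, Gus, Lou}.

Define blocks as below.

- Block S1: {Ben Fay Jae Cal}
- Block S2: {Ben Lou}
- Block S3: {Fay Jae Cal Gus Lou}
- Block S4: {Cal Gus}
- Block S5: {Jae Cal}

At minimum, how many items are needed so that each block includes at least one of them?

The 2 items {Ben, Cal} hit every block.
The blocks S2, S4 are pairwise disjoint, so any hitting set needs a separate item for each — at least 2. Hence 2 is optimal.

2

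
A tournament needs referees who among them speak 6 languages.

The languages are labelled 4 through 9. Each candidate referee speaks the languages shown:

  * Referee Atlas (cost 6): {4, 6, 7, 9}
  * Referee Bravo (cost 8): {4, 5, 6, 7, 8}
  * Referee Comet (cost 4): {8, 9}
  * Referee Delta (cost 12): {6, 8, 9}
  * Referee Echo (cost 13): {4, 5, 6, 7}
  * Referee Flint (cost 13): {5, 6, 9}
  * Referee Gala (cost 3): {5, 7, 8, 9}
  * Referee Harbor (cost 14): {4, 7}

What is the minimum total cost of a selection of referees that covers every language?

9

Atlas, Gala together cover every language (Atlas ∪ Gala = {4, 5, 6, 7, 8, 9}); total cost 6 + 3 = 9.
No covering selection has total cost below 9.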